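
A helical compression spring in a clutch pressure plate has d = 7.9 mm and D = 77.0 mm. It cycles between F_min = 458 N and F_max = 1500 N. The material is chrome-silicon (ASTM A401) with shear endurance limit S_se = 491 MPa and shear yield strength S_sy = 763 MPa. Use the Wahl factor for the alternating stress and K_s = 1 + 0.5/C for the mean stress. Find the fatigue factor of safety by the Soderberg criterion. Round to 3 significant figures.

C = D/d = 77.0/7.9 = 9.7468; K_W = (4C−1)/(4C−4)+0.615/C = 1.1488; K_s = 1+0.5/C = 1.0513
F_a = (F_max−F_min)/2 = 521 N; F_m = (F_max+F_min)/2 = 979 N
τ_a = K_W·8F_aD/(πd³) = 1.1488 × 207.2 = 238.04 MPa
τ_m = K_s·8F_mD/(πd³) = 1.0513 × 389.34 = 409.32 MPa
Soderberg: 1/n_f = τ_a/S_se + τ_m/S_sy = 238.04/491 + 409.32/763 = 0.48480 + 0.53646 = 1.0213
n_f = 1/1.0213 = 0.9792

0.979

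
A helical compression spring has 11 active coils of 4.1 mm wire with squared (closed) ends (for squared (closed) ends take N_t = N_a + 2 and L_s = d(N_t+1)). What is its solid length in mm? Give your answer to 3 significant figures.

squared (closed) ends: N_t = N_a + 2 = 11 + 2 = 13
L_s = d·(N_t+1) = 4.1 × 14 = 57.4 mm

57.4 mm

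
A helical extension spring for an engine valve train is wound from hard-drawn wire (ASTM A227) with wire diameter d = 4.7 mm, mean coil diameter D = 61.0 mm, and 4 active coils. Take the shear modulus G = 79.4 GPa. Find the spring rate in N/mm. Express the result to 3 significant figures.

5.33 N/mm

k = Gd⁴/(8D³N_a) = (79.4×10³ × 4.7⁴) / (8 × 61.0³ × 4)
  = 3.87447e+07 / 7.26339e+06 = 5.3342 N/mm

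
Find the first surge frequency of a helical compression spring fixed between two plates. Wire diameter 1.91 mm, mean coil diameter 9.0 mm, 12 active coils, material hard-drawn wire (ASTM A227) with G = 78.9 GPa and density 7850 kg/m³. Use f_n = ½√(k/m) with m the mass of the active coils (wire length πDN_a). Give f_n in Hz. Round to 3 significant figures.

k = Gd⁴/(8D³N_a) = (78.9×10³)(1.91⁴)/(8·9.0³·12) = 15.004 N/mm = 15004 N/m
Wire length L = πDN_a = π·9.0·12 = 339.29 mm
m = ρ·(πd²/4)·L = 7850 × 2.8652×10⁻⁶ m² × 0.33929 m = 0.0076313 kg
f_n = ½√(k/m) = 0.5·√(15004/0.0076313) = 0.5·√(1.9661e+06) = 701.09 Hz

701 Hz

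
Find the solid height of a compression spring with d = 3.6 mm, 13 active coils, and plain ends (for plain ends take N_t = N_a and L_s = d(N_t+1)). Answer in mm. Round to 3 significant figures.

plain ends: N_t = N_a = 13
L_s = d·(N_t+1) = 3.6 × 14 = 50.4 mm

50.4 mm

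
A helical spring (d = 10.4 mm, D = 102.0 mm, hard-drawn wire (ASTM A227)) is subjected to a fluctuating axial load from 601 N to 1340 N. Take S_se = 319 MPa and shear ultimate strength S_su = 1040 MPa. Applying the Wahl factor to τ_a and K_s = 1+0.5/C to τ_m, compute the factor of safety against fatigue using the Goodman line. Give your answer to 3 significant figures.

C = D/d = 102.0/10.4 = 9.8077; K_W = (4C−1)/(4C−4)+0.615/C = 1.1479; K_s = 1+0.5/C = 1.0510
F_a = (F_max−F_min)/2 = 369.5 N; F_m = (F_max+F_min)/2 = 970.5 N
τ_a = K_W·8F_aD/(πd³) = 1.1479 × 85.321 = 97.936 MPa
τ_m = K_s·8F_mD/(πd³) = 1.0510 × 224.1 = 235.52 MPa
Goodman: 1/n_f = τ_a/S_se + τ_m/S_su = 97.936/319 + 235.52/1040 = 0.30701 + 0.22646 = 0.53347
n_f = 1/0.53347 = 1.875

1.87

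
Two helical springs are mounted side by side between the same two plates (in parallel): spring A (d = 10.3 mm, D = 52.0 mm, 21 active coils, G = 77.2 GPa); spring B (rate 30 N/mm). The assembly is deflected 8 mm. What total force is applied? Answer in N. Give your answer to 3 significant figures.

k_A = Gd⁴/(8D³N_a) = (77.2×10³)(10.3⁴)/(8·52.0³·21) = 36.783 N/mm
Parallel: k_eq = 36.783 + 30 = 66.783 N/mm
F = k_eq·δ = 66.783·8 = 534.26 N

534 N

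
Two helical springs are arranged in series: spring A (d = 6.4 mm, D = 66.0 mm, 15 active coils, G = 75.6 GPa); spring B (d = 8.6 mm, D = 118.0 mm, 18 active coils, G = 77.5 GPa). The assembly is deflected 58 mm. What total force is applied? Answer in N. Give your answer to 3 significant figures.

69.9 N

k_A = Gd⁴/(8D³N_a) = (75.6×10³)(6.4⁴)/(8·66.0³·15) = 3.6764 N/mm
k_B = Gd⁴/(8D³N_a) = (77.5×10³)(8.6⁴)/(8·118.0³·18) = 1.7918 N/mm
Series: 1/k_eq = 1/3.6764 + 1/1.7918 = 0.8301; k_eq = 1.2047 N/mm
F = k_eq·δ = 1.2047·58 = 69.871 N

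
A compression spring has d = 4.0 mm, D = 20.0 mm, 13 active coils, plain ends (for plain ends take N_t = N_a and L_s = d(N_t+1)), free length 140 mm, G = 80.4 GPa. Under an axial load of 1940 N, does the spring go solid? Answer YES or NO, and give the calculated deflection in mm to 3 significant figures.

k = Gd⁴/(8D³N_a) = (80.4×10³)(4.0⁴)/(8·20.0³·13) = 24.738 N/mm
N_t = 13; L_s = 4.0·14 = 56 mm; δ_solid = L₀ − L_s = 140 − 56 = 84 mm
δ = F/k = 1940/24.738 = 78.42 mm
δ < δ_solid → spring does not go solid

NO, δ = 78.4 mm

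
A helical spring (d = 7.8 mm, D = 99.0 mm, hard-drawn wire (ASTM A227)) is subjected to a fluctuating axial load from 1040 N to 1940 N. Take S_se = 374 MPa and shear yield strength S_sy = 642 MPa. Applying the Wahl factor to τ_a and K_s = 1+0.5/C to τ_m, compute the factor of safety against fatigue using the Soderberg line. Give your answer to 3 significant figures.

C = D/d = 99.0/7.8 = 12.6923; K_W = (4C−1)/(4C−4)+0.615/C = 1.1126; K_s = 1+0.5/C = 1.0394
F_a = (F_max−F_min)/2 = 450 N; F_m = (F_max+F_min)/2 = 1490 N
τ_a = K_W·8F_aD/(πd³) = 1.1126 × 239.06 = 265.98 MPa
τ_m = K_s·8F_mD/(πd³) = 1.0394 × 791.55 = 822.73 MPa
Soderberg: 1/n_f = τ_a/S_se + τ_m/S_sy = 265.98/374 + 822.73/642 = 0.71117 + 1.28151 = 1.9927
n_f = 1/1.9927 = 0.5018

0.502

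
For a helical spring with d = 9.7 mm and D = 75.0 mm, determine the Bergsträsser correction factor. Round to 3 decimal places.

1.179

C = D/d = 75.0/9.7 = 7.7320
K_B = (4C+2)/(4C−3) = 32.928/27.928 = 1.1790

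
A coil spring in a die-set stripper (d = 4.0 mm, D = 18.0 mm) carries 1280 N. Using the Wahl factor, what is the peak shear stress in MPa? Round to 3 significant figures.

Spring index C = D/d = 18.0/4.0 = 4.5000
K_W = (4C−1)/(4C−4) + 0.615/C = 17.000/14.000 + 0.1367 = 1.3510
τ₀ = 8FD/(πd³) = 8·1280·18.0/(π·4.0³) = 184320/201.06 = 916.73 MPa
τ_max = K·τ₀ = 1.3510 × 916.73 = 1238.5 MPa

1240 MPa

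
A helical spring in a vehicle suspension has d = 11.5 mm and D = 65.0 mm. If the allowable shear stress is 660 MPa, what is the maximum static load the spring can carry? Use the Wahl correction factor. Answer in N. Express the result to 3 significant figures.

4770 N

C = D/d = 65.0/11.5 = 5.6522
K_W = (4C−1)/(4C−4) + 0.615/C = 21.609/18.609 + 0.1088 = 1.2700
τ_max = K·8FD/(πd³) → F_max = τ_allow·πd³/(8DK)
F_max = 660·π·11.5³/(8·65.0·1.2700) = 3.1535e+06/660.41 = 4775 N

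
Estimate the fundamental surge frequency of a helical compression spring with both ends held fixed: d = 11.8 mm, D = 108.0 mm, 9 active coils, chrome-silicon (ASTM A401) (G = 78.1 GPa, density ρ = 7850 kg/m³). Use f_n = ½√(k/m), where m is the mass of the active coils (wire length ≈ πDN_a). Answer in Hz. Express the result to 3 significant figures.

39.9 Hz

k = Gd⁴/(8D³N_a) = (78.1×10³)(11.8⁴)/(8·108.0³·9) = 16.695 N/mm = 16695 N/m
Wire length L = πDN_a = π·108.0·9 = 3053.6 mm
m = ρ·(πd²/4)·L = 7850 × 109.36×10⁻⁶ m² × 3.0536 m = 2.6214 kg
f_n = ½√(k/m) = 0.5·√(16695/2.6214) = 0.5·√(6368.5) = 39.901 Hz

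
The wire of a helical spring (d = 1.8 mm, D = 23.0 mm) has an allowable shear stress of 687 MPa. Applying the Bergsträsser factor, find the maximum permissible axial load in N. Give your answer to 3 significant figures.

62.0 N

C = D/d = 23.0/1.8 = 12.7778
K_B = (4C+2)/(4C−3) = 53.111/48.111 = 1.1039
τ_max = K·8FD/(πd³) → F_max = τ_allow·πd³/(8DK)
F_max = 687·π·1.8³/(8·23.0·1.1039) = 12587/203.12 = 61.968 N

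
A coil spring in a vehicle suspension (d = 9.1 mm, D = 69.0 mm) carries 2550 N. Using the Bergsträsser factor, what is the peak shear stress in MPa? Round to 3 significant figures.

Spring index C = D/d = 69.0/9.1 = 7.5824
K_B = (4C+2)/(4C−3) = 32.330/27.330 = 1.1830
τ₀ = 8FD/(πd³) = 8·2550·69.0/(π·9.1³) = 1.4076e+06/2367.4 = 594.57 MPa
τ_max = K·τ₀ = 1.1830 × 594.57 = 703.35 MPa

703 MPa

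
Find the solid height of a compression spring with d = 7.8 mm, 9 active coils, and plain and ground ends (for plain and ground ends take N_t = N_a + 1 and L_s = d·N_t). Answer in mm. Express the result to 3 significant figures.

78.0 mm

plain and ground ends: N_t = N_a + 1 = 9 + 1 = 10
L_s = d·N_t = 7.8 × 10 = 78 mm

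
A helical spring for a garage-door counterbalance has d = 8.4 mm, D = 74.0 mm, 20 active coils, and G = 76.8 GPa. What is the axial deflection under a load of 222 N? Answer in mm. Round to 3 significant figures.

k = Gd⁴/(8D³N_a) = (76.8×10³)(8.4⁴)/(8·74.0³·20) = 5.8974 N/mm
δ = F/k = 222 / 5.8974 = 37.643 mm

37.6 mm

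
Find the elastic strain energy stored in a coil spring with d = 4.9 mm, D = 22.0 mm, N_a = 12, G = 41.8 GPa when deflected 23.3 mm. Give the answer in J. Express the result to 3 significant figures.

6.40 J

k = Gd⁴/(8D³N_a) = (41.8×10³)(4.9⁴)/(8·22.0³·12) = 23.573 N/mm
U = ½kδ² = 0.5 × 23.573 × 23.3² = 6398.9 N·mm = 6.3989 J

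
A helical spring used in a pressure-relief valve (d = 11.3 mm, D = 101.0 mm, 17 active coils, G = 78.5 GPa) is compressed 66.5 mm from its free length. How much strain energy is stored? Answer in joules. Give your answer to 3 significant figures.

k = Gd⁴/(8D³N_a) = (78.5×10³)(11.3⁴)/(8·101.0³·17) = 9.1344 N/mm
U = ½kδ² = 0.5 × 9.1344 × 66.5² = 20197 N·mm = 20.197 J

20.2 J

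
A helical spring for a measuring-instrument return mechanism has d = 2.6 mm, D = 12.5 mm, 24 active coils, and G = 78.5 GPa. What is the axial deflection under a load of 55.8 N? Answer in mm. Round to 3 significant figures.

k = Gd⁴/(8D³N_a) = (78.5×10³)(2.6⁴)/(8·12.5³·24) = 9.566 N/mm
δ = F/k = 55.8 / 9.566 = 5.8331 mm

5.83 mm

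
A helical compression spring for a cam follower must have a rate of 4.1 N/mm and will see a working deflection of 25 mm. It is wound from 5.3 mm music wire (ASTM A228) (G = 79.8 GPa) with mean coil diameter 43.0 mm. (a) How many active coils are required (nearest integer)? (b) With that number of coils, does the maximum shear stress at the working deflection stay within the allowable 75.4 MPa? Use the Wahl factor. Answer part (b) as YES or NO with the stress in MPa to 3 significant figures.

(a) 24 coils; (b) NO, τ_max = 89.6 MPa

N_a = Gd⁴/(8D³k) = (79.8×10³)(5.3⁴)/(8·43.0³·4.1) = 24.14 → N_a = 24
Actual rate k = Gd⁴/(8D³·24) = 4.1248 N/mm
Working load F = kδ = 4.1248·25 = 103.12 N
C = 43.0/5.3 = 8.1132; K_W = (4C−1)/(4C−4)+0.615/C = 1.1812
τ_max = K_W·8FD/(πd³) = 1.1812·75.844 = 89.59 MPa
τ_max > 75.4 MPa → exceeds allowable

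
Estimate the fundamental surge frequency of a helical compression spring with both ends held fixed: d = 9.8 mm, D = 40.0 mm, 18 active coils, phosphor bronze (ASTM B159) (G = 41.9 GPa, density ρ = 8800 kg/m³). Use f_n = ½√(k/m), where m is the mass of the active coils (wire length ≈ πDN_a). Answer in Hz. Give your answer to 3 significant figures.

83.6 Hz

k = Gd⁴/(8D³N_a) = (41.9×10³)(9.8⁴)/(8·40.0³·18) = 41.935 N/mm = 41935 N/m
Wire length L = πDN_a = π·40.0·18 = 2261.9 mm
m = ρ·(πd²/4)·L = 8800 × 75.43×10⁻⁶ m² × 2.2619 m = 1.5014 kg
f_n = ½√(k/m) = 0.5·√(41935/1.5014) = 0.5·√(27930) = 83.561 Hz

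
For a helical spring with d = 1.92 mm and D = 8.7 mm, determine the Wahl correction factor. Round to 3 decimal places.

1.348

C = D/d = 8.7/1.92 = 4.5312
K_W = (4C−1)/(4C−4) + 0.615/C = 17.125/14.125 + 0.1357 = 1.3481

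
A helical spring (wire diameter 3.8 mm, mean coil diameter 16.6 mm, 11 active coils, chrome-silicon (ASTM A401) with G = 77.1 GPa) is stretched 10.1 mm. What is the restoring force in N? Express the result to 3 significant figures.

k = Gd⁴/(8D³N_a) = (77.1×10³)(3.8⁴)/(8·16.6³·11) = 39.938 N/mm
F = k·δ = 39.938 × 10.1 = 403.37 N

403 N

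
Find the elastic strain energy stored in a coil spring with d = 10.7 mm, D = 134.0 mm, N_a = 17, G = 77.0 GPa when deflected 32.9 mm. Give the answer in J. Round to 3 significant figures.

1.67 J

k = Gd⁴/(8D³N_a) = (77.0×10³)(10.7⁴)/(8·134.0³·17) = 3.0844 N/mm
U = ½kδ² = 0.5 × 3.0844 × 32.9² = 1669.3 N·mm = 1.6693 J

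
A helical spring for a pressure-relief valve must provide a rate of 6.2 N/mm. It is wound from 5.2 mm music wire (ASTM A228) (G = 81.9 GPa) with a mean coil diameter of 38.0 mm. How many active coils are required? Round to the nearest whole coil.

N_a = Gd⁴/(8D³k) = (81.9×10³ × 5.2⁴)/(8 × 38.0³ × 6.2)
    = 5.98821e+07 / 2.72165e+06 = 22 → 22 coils

22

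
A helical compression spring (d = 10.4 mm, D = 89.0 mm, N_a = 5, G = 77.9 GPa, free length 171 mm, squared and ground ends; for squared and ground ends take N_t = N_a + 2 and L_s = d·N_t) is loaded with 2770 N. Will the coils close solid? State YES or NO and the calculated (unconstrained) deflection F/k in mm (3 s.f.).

k = Gd⁴/(8D³N_a) = (77.9×10³)(10.4⁴)/(8·89.0³·5) = 32.318 N/mm
N_t = 7; L_s = 10.4·7 = 72.8 mm; δ_solid = L₀ − L_s = 171 − 72.8 = 98.2 mm
δ = F/k = 2770/32.318 = 85.711 mm
δ < δ_solid → spring does not go solid

NO, δ = 85.7 mm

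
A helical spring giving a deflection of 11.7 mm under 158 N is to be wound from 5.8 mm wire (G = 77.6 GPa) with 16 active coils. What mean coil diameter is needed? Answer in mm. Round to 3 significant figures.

Required rate k = F/δ = 158/11.7 = 13.504 N/mm
D = (Gd⁴/(8N_a·k))^(1/3) = (77.6×10³·5.8⁴/(8·16·13.504))^(1/3)
  = (50803.4)^(1/3) = 37.0366 mm

37.0 mm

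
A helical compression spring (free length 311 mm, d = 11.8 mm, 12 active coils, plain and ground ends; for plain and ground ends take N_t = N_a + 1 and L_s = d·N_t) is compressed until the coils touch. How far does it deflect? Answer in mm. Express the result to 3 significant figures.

158 mm

N_t = 13; L_s = 11.8·13 = 153.4 mm
δ_solid = L₀ − L_s = 311 − 153.4 = 157.6 mm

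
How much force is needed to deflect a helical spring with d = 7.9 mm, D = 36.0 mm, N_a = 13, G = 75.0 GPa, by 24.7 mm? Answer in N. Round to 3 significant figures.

1490 N

k = Gd⁴/(8D³N_a) = (75.0×10³)(7.9⁴)/(8·36.0³·13) = 60.204 N/mm
F = k·δ = 60.204 × 24.7 = 1487.1 N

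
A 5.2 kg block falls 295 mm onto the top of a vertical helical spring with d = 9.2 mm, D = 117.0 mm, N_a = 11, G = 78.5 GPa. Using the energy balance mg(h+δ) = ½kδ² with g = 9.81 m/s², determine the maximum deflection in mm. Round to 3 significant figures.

101 mm

k = Gd⁴/(8D³N_a) = (78.5×10³)(9.2⁴)/(8·117.0³·11) = 3.9901 N/mm
W = mg = 5.2 × 9.81 = 51.012 N
½kδ² − Wδ − Wh = 0 → δ = (W + √(W² + 2kWh))/k
δ = (51.012 + √(2602.2 + 120090))/3.9901 = (51.012 + 350.27)/3.9901 = 100.57 mm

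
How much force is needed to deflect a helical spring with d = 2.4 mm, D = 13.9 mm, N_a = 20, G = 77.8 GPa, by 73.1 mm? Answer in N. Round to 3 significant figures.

439 N

k = Gd⁴/(8D³N_a) = (77.8×10³)(2.4⁴)/(8·13.9³·20) = 6.007 N/mm
F = k·δ = 6.007 × 73.1 = 439.11 N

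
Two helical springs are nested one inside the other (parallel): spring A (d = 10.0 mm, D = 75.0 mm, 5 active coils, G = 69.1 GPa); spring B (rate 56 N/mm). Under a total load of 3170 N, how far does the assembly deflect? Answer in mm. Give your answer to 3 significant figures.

k_A = Gd⁴/(8D³N_a) = (69.1×10³)(10.0⁴)/(8·75.0³·5) = 40.948 N/mm
Parallel: k_eq = 40.948 + 56 = 96.948 N/mm
δ = F/k_eq = 3170/96.948 = 32.698 mm

32.7 mm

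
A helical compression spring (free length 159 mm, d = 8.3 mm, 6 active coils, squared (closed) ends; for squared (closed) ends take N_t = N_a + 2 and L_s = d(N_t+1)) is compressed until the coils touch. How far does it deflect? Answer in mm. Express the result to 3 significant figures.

N_t = 8; L_s = 8.3·9 = 74.7 mm
δ_solid = L₀ − L_s = 159 − 74.7 = 84.3 mm

84.3 mm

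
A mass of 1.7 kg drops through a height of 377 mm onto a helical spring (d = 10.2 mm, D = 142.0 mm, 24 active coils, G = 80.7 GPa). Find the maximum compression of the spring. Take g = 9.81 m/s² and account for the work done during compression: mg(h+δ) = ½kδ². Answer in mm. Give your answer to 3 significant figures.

k = Gd⁴/(8D³N_a) = (80.7×10³)(10.2⁴)/(8·142.0³·24) = 1.5889 N/mm
W = mg = 1.7 × 9.81 = 16.677 N
½kδ² − Wδ − Wh = 0 → δ = (W + √(W² + 2kWh))/k
δ = (16.677 + √(278.12 + 19980.1))/1.5889 = (16.677 + 142.33)/1.5889 = 100.07 mm

100 mm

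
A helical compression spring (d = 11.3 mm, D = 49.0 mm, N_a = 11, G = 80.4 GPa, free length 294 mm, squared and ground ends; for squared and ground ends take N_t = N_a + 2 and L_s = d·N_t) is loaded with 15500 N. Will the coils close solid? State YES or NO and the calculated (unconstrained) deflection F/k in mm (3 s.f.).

k = Gd⁴/(8D³N_a) = (80.4×10³)(11.3⁴)/(8·49.0³·11) = 126.62 N/mm
N_t = 13; L_s = 11.3·13 = 146.9 mm; δ_solid = L₀ − L_s = 294 − 146.9 = 147.1 mm
δ = F/k = 15500/126.62 = 122.41 mm
δ < δ_solid → spring does not go solid

NO, δ = 122 mm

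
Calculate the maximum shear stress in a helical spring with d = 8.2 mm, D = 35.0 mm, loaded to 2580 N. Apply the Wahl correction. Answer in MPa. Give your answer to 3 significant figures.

573 MPa

Spring index C = D/d = 35.0/8.2 = 4.2683
K_W = (4C−1)/(4C−4) + 0.615/C = 16.073/13.073 + 0.1441 = 1.3736
τ₀ = 8FD/(πd³) = 8·2580·35.0/(π·8.2³) = 722400/1732.2 = 417.05 MPa
τ_max = K·τ₀ = 1.3736 × 417.05 = 572.84 MPa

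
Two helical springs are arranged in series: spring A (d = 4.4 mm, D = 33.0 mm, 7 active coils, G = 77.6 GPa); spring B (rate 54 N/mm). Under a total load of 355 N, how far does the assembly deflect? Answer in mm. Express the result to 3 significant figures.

k_A = Gd⁴/(8D³N_a) = (77.6×10³)(4.4⁴)/(8·33.0³·7) = 14.452 N/mm
Series: 1/k_eq = 1/14.452 + 1/54 = 0.087711; k_eq = 11.401 N/mm
δ = F/k_eq = 355/11.401 = 31.137 mm

31.1 mm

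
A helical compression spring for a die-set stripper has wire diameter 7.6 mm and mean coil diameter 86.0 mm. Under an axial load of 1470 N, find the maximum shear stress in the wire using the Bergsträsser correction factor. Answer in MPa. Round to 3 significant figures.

820 MPa

Spring index C = D/d = 86.0/7.6 = 11.3158
K_B = (4C+2)/(4C−3) = 47.263/42.263 = 1.1183
τ₀ = 8FD/(πd³) = 8·1470·86.0/(π·7.6³) = 1.01136e+06/1379.1 = 733.36 MPa
τ_max = K·τ₀ = 1.1183 × 733.36 = 820.12 MPa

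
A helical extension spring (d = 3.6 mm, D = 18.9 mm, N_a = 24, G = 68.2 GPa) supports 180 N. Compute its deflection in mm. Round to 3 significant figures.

k = Gd⁴/(8D³N_a) = (68.2×10³)(3.6⁴)/(8·18.9³·24) = 8.8371 N/mm
δ = F/k = 180 / 8.8371 = 20.369 mm

20.4 mm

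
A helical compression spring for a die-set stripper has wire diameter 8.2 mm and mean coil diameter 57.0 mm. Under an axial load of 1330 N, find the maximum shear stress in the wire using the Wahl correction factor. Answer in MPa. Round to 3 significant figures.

425 MPa

Spring index C = D/d = 57.0/8.2 = 6.9512
K_W = (4C−1)/(4C−4) + 0.615/C = 26.805/23.805 + 0.0885 = 1.2145
τ₀ = 8FD/(πd³) = 8·1330·57.0/(π·8.2³) = 606480/1732.2 = 350.13 MPa
τ_max = K·τ₀ = 1.2145 × 350.13 = 425.23 MPa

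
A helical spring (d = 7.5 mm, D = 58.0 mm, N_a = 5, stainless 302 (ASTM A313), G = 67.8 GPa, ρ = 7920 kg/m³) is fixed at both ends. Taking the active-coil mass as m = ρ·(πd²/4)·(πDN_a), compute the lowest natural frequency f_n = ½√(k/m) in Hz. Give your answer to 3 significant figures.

147 Hz

k = Gd⁴/(8D³N_a) = (67.8×10³)(7.5⁴)/(8·58.0³·5) = 27.487 N/mm = 27487 N/m
Wire length L = πDN_a = π·58.0·5 = 911.06 mm
m = ρ·(πd²/4)·L = 7920 × 44.179×10⁻⁶ m² × 0.91106 m = 0.31878 kg
f_n = ½√(k/m) = 0.5·√(27487/0.31878) = 0.5·√(86227) = 146.82 Hz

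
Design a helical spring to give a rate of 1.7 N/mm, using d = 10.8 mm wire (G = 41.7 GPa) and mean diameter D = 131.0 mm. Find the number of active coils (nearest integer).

N_a = Gd⁴/(8D³k) = (41.7×10³ × 10.8⁴)/(8 × 131.0³ × 1.7)
    = 5.67324e+08 / 3.0574e+07 = 18.56 → 19 coils

19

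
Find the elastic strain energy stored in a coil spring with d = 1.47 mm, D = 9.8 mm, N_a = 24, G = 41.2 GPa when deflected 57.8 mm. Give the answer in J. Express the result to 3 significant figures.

1.78 J

k = Gd⁴/(8D³N_a) = (41.2×10³)(1.47⁴)/(8·9.8³·24) = 1.0646 N/mm
U = ½kδ² = 0.5 × 1.0646 × 57.8² = 1778.3 N·mm = 1.7783 J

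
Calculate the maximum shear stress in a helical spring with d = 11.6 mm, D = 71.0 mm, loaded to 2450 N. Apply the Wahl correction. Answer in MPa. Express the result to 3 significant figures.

354 MPa

Spring index C = D/d = 71.0/11.6 = 6.1207
K_W = (4C−1)/(4C−4) + 0.615/C = 23.483/20.483 + 0.1005 = 1.2469
τ₀ = 8FD/(πd³) = 8·2450·71.0/(π·11.6³) = 1.3916e+06/4903.7 = 283.79 MPa
τ_max = K·τ₀ = 1.2469 × 283.79 = 353.86 MPa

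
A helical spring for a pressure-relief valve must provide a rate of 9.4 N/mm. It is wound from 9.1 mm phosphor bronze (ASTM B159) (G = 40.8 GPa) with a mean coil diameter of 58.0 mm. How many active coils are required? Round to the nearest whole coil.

N_a = Gd⁴/(8D³k) = (40.8×10³ × 9.1⁴)/(8 × 58.0³ × 9.4)
    = 2.79786e+08 / 1.46724e+07 = 19.07 → 19 coils

19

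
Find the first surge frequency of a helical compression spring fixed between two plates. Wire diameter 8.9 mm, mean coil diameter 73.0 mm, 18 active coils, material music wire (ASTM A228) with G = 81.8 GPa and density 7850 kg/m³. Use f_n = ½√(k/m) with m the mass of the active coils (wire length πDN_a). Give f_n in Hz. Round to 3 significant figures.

k = Gd⁴/(8D³N_a) = (81.8×10³)(8.9⁴)/(8·73.0³·18) = 9.1618 N/mm = 9161.8 N/m
Wire length L = πDN_a = π·73.0·18 = 4128.1 mm
m = ρ·(πd²/4)·L = 7850 × 62.211×10⁻⁶ m² × 4.1281 m = 2.016 kg
f_n = ½√(k/m) = 0.5·√(9161.8/2.016) = 0.5·√(4544.6) = 33.707 Hz

33.7 Hz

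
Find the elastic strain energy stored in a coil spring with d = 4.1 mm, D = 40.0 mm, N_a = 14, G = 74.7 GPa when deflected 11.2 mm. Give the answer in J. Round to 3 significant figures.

k = Gd⁴/(8D³N_a) = (74.7×10³)(4.1⁴)/(8·40.0³·14) = 2.9448 N/mm
U = ½kδ² = 0.5 × 2.9448 × 11.2² = 184.7 N·mm = 0.1847 J

0.185 J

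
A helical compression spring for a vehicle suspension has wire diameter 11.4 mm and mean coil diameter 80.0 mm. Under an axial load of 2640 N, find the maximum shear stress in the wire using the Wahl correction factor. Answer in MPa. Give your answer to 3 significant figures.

440 MPa

Spring index C = D/d = 80.0/11.4 = 7.0175
K_W = (4C−1)/(4C−4) + 0.615/C = 27.070/24.070 + 0.0876 = 1.2123
τ₀ = 8FD/(πd³) = 8·2640·80.0/(π·11.4³) = 1.6896e+06/4654.4 = 363.01 MPa
τ_max = K·τ₀ = 1.2123 × 363.01 = 440.07 MPa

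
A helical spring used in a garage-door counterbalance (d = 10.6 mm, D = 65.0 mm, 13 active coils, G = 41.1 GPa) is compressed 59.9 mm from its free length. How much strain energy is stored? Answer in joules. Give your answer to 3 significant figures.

k = Gd⁴/(8D³N_a) = (41.1×10³)(10.6⁴)/(8·65.0³·13) = 18.167 N/mm
U = ½kδ² = 0.5 × 18.167 × 59.9² = 32592 N·mm = 32.592 J

32.6 J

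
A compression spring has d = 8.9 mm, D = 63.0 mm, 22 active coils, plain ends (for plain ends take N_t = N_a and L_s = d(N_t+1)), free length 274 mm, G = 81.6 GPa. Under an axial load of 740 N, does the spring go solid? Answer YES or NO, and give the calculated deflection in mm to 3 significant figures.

k = Gd⁴/(8D³N_a) = (81.6×10³)(8.9⁴)/(8·63.0³·22) = 11.634 N/mm
N_t = 22; L_s = 8.9·23 = 204.7 mm; δ_solid = L₀ − L_s = 274 − 204.7 = 69.3 mm
δ = F/k = 740/11.634 = 63.609 mm
δ < δ_solid → spring does not go solid

NO, δ = 63.6 mm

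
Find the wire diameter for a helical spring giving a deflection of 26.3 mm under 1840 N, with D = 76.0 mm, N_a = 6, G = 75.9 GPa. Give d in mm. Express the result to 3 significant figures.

11.8 mm

Required rate k = F/δ = 1840/26.3 = 69.962 N/mm
d = (8D³N_a·k / G)^(1/4) = (8·76.0³·6·69.962 / (75.9×10³))^0.25
  = (19422)^0.25 = 11.8053 mm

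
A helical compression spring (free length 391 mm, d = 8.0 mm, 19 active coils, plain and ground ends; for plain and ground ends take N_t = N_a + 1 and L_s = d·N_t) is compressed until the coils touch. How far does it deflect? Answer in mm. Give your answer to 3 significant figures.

231 mm

N_t = 20; L_s = 8.0·20 = 160 mm
δ_solid = L₀ − L_s = 391 − 160 = 231 mm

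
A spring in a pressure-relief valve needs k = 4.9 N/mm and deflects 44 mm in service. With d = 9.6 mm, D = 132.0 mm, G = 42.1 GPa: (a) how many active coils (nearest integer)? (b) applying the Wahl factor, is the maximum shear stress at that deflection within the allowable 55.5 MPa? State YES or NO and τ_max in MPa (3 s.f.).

N_a = Gd⁴/(8D³k) = (42.1×10³)(9.6⁴)/(8·132.0³·4.9) = 3.966 → N_a = 4
Actual rate k = Gd⁴/(8D³·4) = 4.8584 N/mm
Working load F = kδ = 4.8584·44 = 213.77 N
C = 132.0/9.6 = 13.7500; K_W = (4C−1)/(4C−4)+0.615/C = 1.1036
τ_max = K_W·8FD/(πd³) = 1.1036·81.217 = 89.627 MPa
τ_max > 55.5 MPa → exceeds allowable

(a) 4 coils; (b) NO, τ_max = 89.6 MPa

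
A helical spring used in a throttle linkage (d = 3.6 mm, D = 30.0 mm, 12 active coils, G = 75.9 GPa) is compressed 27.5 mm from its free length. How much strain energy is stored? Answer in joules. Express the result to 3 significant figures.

k = Gd⁴/(8D³N_a) = (75.9×10³)(3.6⁴)/(8·30.0³·12) = 4.9183 N/mm
U = ½kδ² = 0.5 × 4.9183 × 27.5² = 1859.7 N·mm = 1.8597 J

1.86 J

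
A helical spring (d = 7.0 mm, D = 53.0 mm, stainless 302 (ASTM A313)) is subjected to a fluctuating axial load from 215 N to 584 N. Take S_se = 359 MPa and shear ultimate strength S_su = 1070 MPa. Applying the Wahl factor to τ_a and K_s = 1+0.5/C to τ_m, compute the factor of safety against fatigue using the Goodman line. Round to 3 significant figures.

2.51

C = D/d = 53.0/7.0 = 7.5714; K_W = (4C−1)/(4C−4)+0.615/C = 1.1954; K_s = 1+0.5/C = 1.0660
F_a = (F_max−F_min)/2 = 184.5 N; F_m = (F_max+F_min)/2 = 399.5 N
τ_a = K_W·8F_aD/(πd³) = 1.1954 × 72.597 = 86.779 MPa
τ_m = K_s·8F_mD/(πd³) = 1.0660 × 157.19 = 167.58 MPa
Goodman: 1/n_f = τ_a/S_se + τ_m/S_su = 86.779/359 + 167.58/1070 = 0.24172 + 0.15661 = 0.39834
n_f = 1/0.39834 = 2.51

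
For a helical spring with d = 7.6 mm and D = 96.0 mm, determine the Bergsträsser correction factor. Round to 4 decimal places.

1.1052

C = D/d = 96.0/7.6 = 12.6316
K_B = (4C+2)/(4C−3) = 52.526/47.526 = 1.1052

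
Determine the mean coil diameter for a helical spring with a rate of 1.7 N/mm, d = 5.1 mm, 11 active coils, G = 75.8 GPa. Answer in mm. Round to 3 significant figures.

70.0 mm

D = (Gd⁴/(8N_a·k))^(1/3) = (75.8×10³·5.1⁴/(8·11·1.7))^(1/3)
  = (342782)^(1/3) = 69.9852 mm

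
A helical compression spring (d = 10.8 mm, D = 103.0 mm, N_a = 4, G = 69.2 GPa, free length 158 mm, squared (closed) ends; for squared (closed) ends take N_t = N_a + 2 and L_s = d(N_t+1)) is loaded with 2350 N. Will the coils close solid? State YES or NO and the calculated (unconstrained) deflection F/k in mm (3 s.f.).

YES, δ = 87.3 mm

k = Gd⁴/(8D³N_a) = (69.2×10³)(10.8⁴)/(8·103.0³·4) = 26.924 N/mm
N_t = 6; L_s = 10.8·7 = 75.6 mm; δ_solid = L₀ − L_s = 158 − 75.6 = 82.4 mm
δ = F/k = 2350/26.924 = 87.283 mm
δ ≥ δ_solid → spring goes solid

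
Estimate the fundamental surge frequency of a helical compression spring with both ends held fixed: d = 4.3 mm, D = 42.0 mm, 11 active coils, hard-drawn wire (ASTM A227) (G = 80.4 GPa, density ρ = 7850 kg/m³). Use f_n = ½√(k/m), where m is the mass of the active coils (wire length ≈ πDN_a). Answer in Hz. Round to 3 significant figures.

k = Gd⁴/(8D³N_a) = (80.4×10³)(4.3⁴)/(8·42.0³·11) = 4.216 N/mm = 4216 N/m
Wire length L = πDN_a = π·42.0·11 = 1451.4 mm
m = ρ·(πd²/4)·L = 7850 × 14.522×10⁻⁶ m² × 1.4514 m = 0.16546 kg
f_n = ½√(k/m) = 0.5·√(4216/0.16546) = 0.5·√(25481) = 79.813 Hz

79.8 Hz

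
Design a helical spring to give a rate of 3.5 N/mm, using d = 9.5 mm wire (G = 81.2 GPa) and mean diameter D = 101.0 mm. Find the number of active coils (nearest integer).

23

N_a = Gd⁴/(8D³k) = (81.2×10³ × 9.5⁴)/(8 × 101.0³ × 3.5)
    = 6.61379e+08 / 2.88484e+07 = 22.93 → 23 coils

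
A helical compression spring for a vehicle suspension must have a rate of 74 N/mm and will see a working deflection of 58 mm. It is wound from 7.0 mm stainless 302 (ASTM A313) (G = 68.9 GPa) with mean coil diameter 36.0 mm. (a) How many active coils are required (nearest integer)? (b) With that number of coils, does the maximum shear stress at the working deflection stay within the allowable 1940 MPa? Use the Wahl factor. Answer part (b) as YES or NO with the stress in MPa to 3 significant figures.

(a) 6 coils; (b) YES, τ_max = 1490 MPa

N_a = Gd⁴/(8D³k) = (68.9×10³)(7.0⁴)/(8·36.0³·74) = 5.989 → N_a = 6
Actual rate k = Gd⁴/(8D³·6) = 73.869 N/mm
Working load F = kδ = 73.869·58 = 4284.4 N
C = 36.0/7.0 = 5.1429; K_W = (4C−1)/(4C−4)+0.615/C = 1.3006
τ_max = K_W·8FD/(πd³) = 1.3006·1145.1 = 1489.3 MPa
τ_max ≤ 1940 MPa → acceptable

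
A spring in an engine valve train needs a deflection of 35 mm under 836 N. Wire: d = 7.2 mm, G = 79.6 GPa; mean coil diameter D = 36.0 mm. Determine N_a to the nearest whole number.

Required rate k = F/δ = 836/35 = 23.886 N/mm
N_a = Gd⁴/(8D³k) = (79.6×10³ × 7.2⁴)/(8 × 36.0³ × 23.886)
    = 2.13916e+08 / 8.9153e+06 = 23.99 → 24 coils

24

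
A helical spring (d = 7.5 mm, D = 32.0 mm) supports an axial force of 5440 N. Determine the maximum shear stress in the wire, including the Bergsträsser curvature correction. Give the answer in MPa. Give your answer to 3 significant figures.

Spring index C = D/d = 32.0/7.5 = 4.2667
K_B = (4C+2)/(4C−3) = 19.067/14.067 = 1.3555
τ₀ = 8FD/(πd³) = 8·5440·32.0/(π·7.5³) = 1.39264e+06/1325.4 = 1050.8 MPa
τ_max = K·τ₀ = 1.3555 × 1050.8 = 1424.3 MPa

1420 MPa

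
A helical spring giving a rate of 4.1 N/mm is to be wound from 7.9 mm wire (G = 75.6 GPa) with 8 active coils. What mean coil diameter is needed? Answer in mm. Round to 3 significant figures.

D = (Gd⁴/(8N_a·k))^(1/3) = (75.6×10³·7.9⁴/(8·8·4.1))^(1/3)
  = (1.12219e+06)^(1/3) = 103.9175 mm

104 mm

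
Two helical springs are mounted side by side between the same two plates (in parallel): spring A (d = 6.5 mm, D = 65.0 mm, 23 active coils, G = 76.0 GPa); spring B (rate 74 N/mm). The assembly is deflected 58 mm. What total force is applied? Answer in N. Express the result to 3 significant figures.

4450 N

k_A = Gd⁴/(8D³N_a) = (76.0×10³)(6.5⁴)/(8·65.0³·23) = 2.6848 N/mm
Parallel: k_eq = 2.6848 + 74 = 76.685 N/mm
F = k_eq·δ = 76.685·58 = 4447.7 N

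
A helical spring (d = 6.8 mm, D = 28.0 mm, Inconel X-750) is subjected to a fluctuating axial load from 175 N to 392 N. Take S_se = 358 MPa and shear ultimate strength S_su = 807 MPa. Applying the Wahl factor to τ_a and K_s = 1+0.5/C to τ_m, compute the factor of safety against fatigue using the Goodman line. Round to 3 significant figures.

5.41

C = D/d = 28.0/6.8 = 4.1176; K_W = (4C−1)/(4C−4)+0.615/C = 1.3899; K_s = 1+0.5/C = 1.1214
F_a = (F_max−F_min)/2 = 108.5 N; F_m = (F_max+F_min)/2 = 283.5 N
τ_a = K_W·8F_aD/(πd³) = 1.3899 × 24.604 = 34.197 MPa
τ_m = K_s·8F_mD/(πd³) = 1.1214 × 64.287 = 72.093 MPa
Goodman: 1/n_f = τ_a/S_se + τ_m/S_su = 34.197/358 + 72.093/807 = 0.09552 + 0.08934 = 0.18486
n_f = 1/0.18486 = 5.41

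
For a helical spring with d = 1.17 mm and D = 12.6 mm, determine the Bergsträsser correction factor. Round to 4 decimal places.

C = D/d = 12.6/1.17 = 10.7692
K_B = (4C+2)/(4C−3) = 45.077/40.077 = 1.1248

1.1248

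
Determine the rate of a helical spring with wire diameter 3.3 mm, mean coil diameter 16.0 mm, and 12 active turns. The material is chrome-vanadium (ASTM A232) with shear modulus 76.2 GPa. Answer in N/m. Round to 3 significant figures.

23000 N/m

k = Gd⁴/(8D³N_a) = (76.2×10³ × 3.3⁴) / (8 × 16.0³ × 12)
  = 9.03672e+06 / 393216 = 22.982 N/mm = 22982 N/m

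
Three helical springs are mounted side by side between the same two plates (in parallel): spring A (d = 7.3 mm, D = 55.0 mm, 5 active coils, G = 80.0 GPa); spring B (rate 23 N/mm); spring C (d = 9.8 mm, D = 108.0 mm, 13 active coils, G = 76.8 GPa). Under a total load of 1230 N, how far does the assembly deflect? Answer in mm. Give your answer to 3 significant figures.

19.7 mm

k_A = Gd⁴/(8D³N_a) = (80.0×10³)(7.3⁴)/(8·55.0³·5) = 34.138 N/mm
k_C = Gd⁴/(8D³N_a) = (76.8×10³)(9.8⁴)/(8·108.0³·13) = 5.4071 N/mm
Parallel: k_eq = 34.138 + 23 + 5.4071 = 62.545 N/mm
δ = F/k_eq = 1230/62.545 = 19.666 mm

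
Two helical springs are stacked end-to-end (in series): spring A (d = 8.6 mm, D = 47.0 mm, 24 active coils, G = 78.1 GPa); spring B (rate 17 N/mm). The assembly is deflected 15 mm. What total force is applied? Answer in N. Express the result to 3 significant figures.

142 N

k_A = Gd⁴/(8D³N_a) = (78.1×10³)(8.6⁴)/(8·47.0³·24) = 21.431 N/mm
Series: 1/k_eq = 1/21.431 + 1/17 = 0.10548; k_eq = 9.4801 N/mm
F = k_eq·δ = 9.4801·15 = 142.2 N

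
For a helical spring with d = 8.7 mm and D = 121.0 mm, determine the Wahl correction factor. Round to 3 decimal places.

1.102

C = D/d = 121.0/8.7 = 13.9080
K_W = (4C−1)/(4C−4) + 0.615/C = 54.632/51.632 + 0.0442 = 1.1023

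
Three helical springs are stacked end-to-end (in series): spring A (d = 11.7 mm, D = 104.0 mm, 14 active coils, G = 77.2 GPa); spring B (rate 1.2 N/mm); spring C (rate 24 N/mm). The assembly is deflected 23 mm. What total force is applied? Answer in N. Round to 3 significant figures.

23.9 N

k_A = Gd⁴/(8D³N_a) = (77.2×10³)(11.7⁴)/(8·104.0³·14) = 11.483 N/mm
Series: 1/k_eq = 1/11.483 + 1/1.2 + 1/24 = 0.96209; k_eq = 1.0394 N/mm
F = k_eq·δ = 1.0394·23 = 23.906 N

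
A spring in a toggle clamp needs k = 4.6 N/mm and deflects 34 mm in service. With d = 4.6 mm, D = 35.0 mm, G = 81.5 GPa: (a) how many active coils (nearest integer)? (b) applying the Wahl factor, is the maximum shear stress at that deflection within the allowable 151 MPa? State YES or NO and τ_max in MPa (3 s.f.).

(a) 23 coils; (b) NO, τ_max = 172 MPa

N_a = Gd⁴/(8D³k) = (81.5×10³)(4.6⁴)/(8·35.0³·4.6) = 23.13 → N_a = 23
Actual rate k = Gd⁴/(8D³·23) = 4.6256 N/mm
Working load F = kδ = 4.6256·34 = 157.27 N
C = 35.0/4.6 = 7.6087; K_W = (4C−1)/(4C−4)+0.615/C = 1.1943
τ_max = K_W·8FD/(πd³) = 1.1943·144.01 = 171.99 MPa
τ_max > 151 MPa → exceeds allowable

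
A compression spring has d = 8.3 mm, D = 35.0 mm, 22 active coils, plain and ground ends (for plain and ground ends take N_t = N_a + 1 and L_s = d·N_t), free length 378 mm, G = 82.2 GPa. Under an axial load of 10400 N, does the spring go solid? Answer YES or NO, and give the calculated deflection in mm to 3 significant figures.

k = Gd⁴/(8D³N_a) = (82.2×10³)(8.3⁴)/(8·35.0³·22) = 51.697 N/mm
N_t = 23; L_s = 8.3·23 = 190.9 mm; δ_solid = L₀ − L_s = 378 − 190.9 = 187.1 mm
δ = F/k = 10400/51.697 = 201.17 mm
δ ≥ δ_solid → spring goes solid

YES, δ = 201 mm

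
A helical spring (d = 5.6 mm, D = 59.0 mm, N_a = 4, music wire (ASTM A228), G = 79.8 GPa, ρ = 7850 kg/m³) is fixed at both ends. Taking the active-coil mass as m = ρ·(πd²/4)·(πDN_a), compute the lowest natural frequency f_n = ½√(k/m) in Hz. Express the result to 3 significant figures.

144 Hz

k = Gd⁴/(8D³N_a) = (79.8×10³)(5.6⁴)/(8·59.0³·4) = 11.941 N/mm = 11941 N/m
Wire length L = πDN_a = π·59.0·4 = 741.42 mm
m = ρ·(πd²/4)·L = 7850 × 24.63×10⁻⁶ m² × 0.74142 m = 0.14335 kg
f_n = ½√(k/m) = 0.5·√(11941/0.14335) = 0.5·√(83301) = 144.31 Hz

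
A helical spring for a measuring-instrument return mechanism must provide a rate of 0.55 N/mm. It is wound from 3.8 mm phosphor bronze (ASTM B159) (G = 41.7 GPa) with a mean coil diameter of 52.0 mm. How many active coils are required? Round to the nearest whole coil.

14

N_a = Gd⁴/(8D³k) = (41.7×10³ × 3.8⁴)/(8 × 52.0³ × 0.55)
    = 8.69502e+06 / 618675 = 14.05 → 14 coils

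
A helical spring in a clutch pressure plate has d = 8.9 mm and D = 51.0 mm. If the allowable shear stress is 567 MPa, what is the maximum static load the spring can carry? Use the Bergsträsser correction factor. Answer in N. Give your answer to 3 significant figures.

2460 N

C = D/d = 51.0/8.9 = 5.7303
K_B = (4C+2)/(4C−3) = 24.921/19.921 = 1.2510
τ_max = K·8FD/(πd³) → F_max = τ_allow·πd³/(8DK)
F_max = 567·π·8.9³/(8·51.0·1.2510) = 1.2557e+06/510.4 = 2460.3 N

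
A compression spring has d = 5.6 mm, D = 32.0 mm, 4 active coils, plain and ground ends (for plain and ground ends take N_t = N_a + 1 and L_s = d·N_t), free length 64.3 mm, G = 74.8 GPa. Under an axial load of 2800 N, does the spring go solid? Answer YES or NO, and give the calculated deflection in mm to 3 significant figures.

YES, δ = 39.9 mm

k = Gd⁴/(8D³N_a) = (74.8×10³)(5.6⁴)/(8·32.0³·4) = 70.154 N/mm
N_t = 5; L_s = 5.6·5 = 28 mm; δ_solid = L₀ − L_s = 64.3 − 28 = 36.3 mm
δ = F/k = 2800/70.154 = 39.912 mm
δ ≥ δ_solid → spring goes solid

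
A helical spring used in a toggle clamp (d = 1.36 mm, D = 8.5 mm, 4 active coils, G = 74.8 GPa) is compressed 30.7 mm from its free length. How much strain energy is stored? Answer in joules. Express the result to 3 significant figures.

k = Gd⁴/(8D³N_a) = (74.8×10³)(1.36⁴)/(8·8.5³·4) = 13.021 N/mm
U = ½kδ² = 0.5 × 13.021 × 30.7² = 6136.2 N·mm = 6.1362 J

6.14 J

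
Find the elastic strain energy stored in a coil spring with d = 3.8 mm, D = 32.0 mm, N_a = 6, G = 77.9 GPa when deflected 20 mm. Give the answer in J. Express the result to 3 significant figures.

2.07 J

k = Gd⁴/(8D³N_a) = (77.9×10³)(3.8⁴)/(8·32.0³·6) = 10.327 N/mm
U = ½kδ² = 0.5 × 10.327 × 20² = 2065.4 N·mm = 2.0654 J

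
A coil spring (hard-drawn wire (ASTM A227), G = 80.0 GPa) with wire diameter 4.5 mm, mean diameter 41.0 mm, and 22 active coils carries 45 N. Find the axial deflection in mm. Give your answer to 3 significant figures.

k = Gd⁴/(8D³N_a) = (80.0×10³)(4.5⁴)/(8·41.0³·22) = 2.7044 N/mm
δ = F/k = 45 / 2.7044 = 16.639 mm

16.6 mm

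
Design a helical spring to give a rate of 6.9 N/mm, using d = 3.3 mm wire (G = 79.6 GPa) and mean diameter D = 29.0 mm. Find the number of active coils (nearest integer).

N_a = Gd⁴/(8D³k) = (79.6×10³ × 3.3⁴)/(8 × 29.0³ × 6.9)
    = 9.43993e+06 / 1.34627e+06 = 7.012 → 7 coils

7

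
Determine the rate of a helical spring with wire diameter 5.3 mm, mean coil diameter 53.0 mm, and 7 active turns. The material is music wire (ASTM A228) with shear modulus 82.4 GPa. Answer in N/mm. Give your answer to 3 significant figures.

k = Gd⁴/(8D³N_a) = (82.4×10³ × 5.3⁴) / (8 × 53.0³ × 7)
  = 6.50176e+07 / 8.33711e+06 = 7.7986 N/mm

7.80 N/mm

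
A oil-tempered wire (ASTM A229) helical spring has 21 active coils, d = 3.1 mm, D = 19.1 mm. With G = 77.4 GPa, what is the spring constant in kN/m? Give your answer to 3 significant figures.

6.11 kN/m

k = Gd⁴/(8D³N_a) = (77.4×10³ × 3.1⁴) / (8 × 19.1³ × 21)
  = 7.14805e+06 / 1.1706e+06 = 6.1063 N/mm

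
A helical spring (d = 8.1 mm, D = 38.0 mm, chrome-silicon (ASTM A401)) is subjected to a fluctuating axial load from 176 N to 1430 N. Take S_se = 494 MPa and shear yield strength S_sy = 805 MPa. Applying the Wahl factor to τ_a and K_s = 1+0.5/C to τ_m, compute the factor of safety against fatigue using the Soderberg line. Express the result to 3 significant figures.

C = D/d = 38.0/8.1 = 4.6914; K_W = (4C−1)/(4C−4)+0.615/C = 1.3343; K_s = 1+0.5/C = 1.1066
F_a = (F_max−F_min)/2 = 627 N; F_m = (F_max+F_min)/2 = 803 N
τ_a = K_W·8F_aD/(πd³) = 1.3343 × 114.17 = 152.33 MPa
τ_m = K_s·8F_mD/(πd³) = 1.1066 × 146.21 = 161.8 MPa
Soderberg: 1/n_f = τ_a/S_se + τ_m/S_sy = 152.33/494 + 161.8/805 = 0.30836 + 0.20099 = 0.50934
n_f = 1/0.50934 = 1.963

1.96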